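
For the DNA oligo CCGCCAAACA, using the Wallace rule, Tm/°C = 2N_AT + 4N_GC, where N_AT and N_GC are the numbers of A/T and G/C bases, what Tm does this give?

Scanning the sequence gives C=5, T=0, G=1, A=4.
AT pairs contribute 4, GC pairs contribute 6.
Tm = 2×4 + 4×6 = 32°C

32°C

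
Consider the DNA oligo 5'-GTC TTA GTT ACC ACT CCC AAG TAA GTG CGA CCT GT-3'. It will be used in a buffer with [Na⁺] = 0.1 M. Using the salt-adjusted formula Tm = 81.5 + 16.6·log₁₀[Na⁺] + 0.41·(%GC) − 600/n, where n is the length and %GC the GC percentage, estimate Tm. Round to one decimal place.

67.7°C

Length n = 35. Counting bases: G=7, A=8, C=10, T=10
G+C = 17, so %GC = 17/35 × 100 = 48.571%
Salt term: 16.6 × (-1) = -16.6
GC term: 0.41 × 48.571 = 19.914; length term: −600/35 = −17.143
Tm = 81.5 + (-16.6) + 19.914 − 17.143 = 67.671 → 67.7°C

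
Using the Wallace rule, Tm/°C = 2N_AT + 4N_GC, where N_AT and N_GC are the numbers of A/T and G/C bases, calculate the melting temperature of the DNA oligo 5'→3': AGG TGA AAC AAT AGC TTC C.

Counting bases: A=7, G=4, T=4, C=4
AT pairs contribute 11, GC pairs contribute 8.
Tm = 4·8 + 2·11 = 32 + 22 = 54°C

54°C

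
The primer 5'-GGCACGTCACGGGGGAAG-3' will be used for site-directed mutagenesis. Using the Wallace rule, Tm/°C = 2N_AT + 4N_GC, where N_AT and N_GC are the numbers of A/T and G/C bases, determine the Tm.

62°C

A=4, T=1, G=9, C=4
AT pairs contribute 5, GC pairs contribute 13.
Tm = 2×5 + 4×13 = 62°C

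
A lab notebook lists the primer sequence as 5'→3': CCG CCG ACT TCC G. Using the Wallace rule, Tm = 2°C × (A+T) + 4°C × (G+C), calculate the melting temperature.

46°C

Counting bases: G=3, T=2, A=1, C=7
So N_AT = 3 and N_GC = 10.
Tm = 2(3) + 4(10) = 6 + 40 = 46°C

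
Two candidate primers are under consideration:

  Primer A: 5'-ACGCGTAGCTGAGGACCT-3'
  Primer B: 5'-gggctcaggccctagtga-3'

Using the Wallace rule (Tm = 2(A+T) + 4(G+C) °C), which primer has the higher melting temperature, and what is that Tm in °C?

Primer A: A+T=7, G+C=11 → Tm = 2(7)+4(11) = 58°C
Primer B: A+T=6, G+C=12 → Tm = 2(6)+4(12) = 60°C
58°C vs 60°C → primer B is higher.

Primer B, 60°C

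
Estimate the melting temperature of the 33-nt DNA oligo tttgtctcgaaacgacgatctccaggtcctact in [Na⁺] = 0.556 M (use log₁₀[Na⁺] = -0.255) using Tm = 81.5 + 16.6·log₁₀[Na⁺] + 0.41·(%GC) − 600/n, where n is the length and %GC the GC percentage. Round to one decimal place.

Length n = 33. Scanning the sequence gives T=10, A=7, G=6, C=10.
G+C = 16, so %GC = 16/33 × 100 = 48.485%
Salt term: 16.6 × (-0.255) = -4.233
GC term: 0.41 × 48.485 = 19.879; length term: −600/33 = −18.182
Tm = 81.5 + (-4.233) + 19.879 − 18.182 = 78.964 → 79.0°C

79.0°C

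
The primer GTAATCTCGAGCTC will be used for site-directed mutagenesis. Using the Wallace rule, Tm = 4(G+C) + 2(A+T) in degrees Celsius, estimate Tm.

42°C

C=4, T=4, A=3, G=3
AT pairs contribute 7, GC pairs contribute 7.
Tm = 2(7) + 4(7) = 14 + 28 = 42°C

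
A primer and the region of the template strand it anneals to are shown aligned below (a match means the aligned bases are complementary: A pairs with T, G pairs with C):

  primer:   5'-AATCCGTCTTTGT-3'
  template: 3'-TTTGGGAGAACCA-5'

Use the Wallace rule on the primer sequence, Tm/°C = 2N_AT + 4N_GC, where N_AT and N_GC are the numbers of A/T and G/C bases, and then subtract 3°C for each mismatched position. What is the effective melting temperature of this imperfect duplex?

27°C

Primer base counts: A=2, T=6, G=2, C=3 → A+T=8, G+C=5
Perfect-match Tm = 2(8) + 4(5) = 16 + 20 = 36°C
Mismatches (positions where the bases are not complementary): 3 (at positions 3, 6, 11)
Effective Tm = 36 − 3×3 = 36 − 9 = 27°C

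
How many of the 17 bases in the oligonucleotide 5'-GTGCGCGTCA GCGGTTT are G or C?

11

Counting bases: T=5, A=1, G=7, C=4
G+C = 7 + 4 = 11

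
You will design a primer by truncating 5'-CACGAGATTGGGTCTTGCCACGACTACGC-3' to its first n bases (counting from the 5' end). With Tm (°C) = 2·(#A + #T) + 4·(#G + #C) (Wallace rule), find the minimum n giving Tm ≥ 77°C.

n = 25

First 24 bases: CACGAGATTGGGTCTTGCCACGAC → Tm = 76°C (< 77°C)
First 25 bases: CACGAGATTGGGTCTTGCCACGACT → Tm = 78°C (≥ 77°C)
Since every base adds ≥2°C, Tm only increases with n, so the threshold is first crossed at n = 25.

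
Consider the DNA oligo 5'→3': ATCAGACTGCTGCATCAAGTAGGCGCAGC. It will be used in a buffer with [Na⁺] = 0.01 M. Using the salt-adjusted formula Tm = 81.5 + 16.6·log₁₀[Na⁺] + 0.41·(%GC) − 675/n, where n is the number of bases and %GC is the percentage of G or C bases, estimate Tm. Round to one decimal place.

Length n = 29. Scanning the sequence gives G=8, A=8, C=8, T=5.
G+C = 16, so %GC = 16/29 × 100 = 55.172%
Salt term: 16.6 × (-2) = -33.2
GC term: 0.41 × 55.172 = 22.621; length term: −675/29 = −23.276
Tm = 81.5 + (-33.2) + 22.621 − 23.276 = 47.645 → 47.6°C

47.6°C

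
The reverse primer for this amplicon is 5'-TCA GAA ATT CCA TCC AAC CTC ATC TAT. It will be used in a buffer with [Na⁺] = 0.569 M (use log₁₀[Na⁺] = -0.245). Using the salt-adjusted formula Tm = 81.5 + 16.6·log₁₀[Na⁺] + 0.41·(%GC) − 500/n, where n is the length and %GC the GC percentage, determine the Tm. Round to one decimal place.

74.1°C

Length n = 27. Base counts: C=9, T=8, G=1, A=9
G+C = 10, so %GC = 10/27 × 100 = 37.037%
Salt term: 16.6 × (-0.245) = -4.067
GC term: 0.41 × 37.037 = 15.185; length term: −500/27 = −18.519
Tm = 81.5 + (-4.067) + 15.185 − 18.519 = 74.099 → 74.1°C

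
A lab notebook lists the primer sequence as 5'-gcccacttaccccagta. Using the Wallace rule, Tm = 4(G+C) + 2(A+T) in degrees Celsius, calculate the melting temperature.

Scanning the sequence gives G=2, C=8, T=3, A=4.
AT pairs contribute 7, GC pairs contribute 10.
Tm = 4·10 + 2·7 = 40 + 14 = 54°C

54°C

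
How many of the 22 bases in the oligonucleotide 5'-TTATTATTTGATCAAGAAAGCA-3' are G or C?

Scanning the sequence gives G=3, C=2, T=8, A=9.
G+C = 3 + 2 = 5

5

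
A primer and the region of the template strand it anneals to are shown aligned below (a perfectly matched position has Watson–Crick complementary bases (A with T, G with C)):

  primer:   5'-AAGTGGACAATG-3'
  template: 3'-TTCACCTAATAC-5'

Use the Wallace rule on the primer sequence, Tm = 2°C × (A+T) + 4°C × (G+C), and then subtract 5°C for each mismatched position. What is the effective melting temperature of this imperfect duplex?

Primer base counts: A=5, T=2, G=4, C=1 → A+T=7, G+C=5
Perfect-match Tm = 2(7) + 4(5) = 14 + 20 = 34°C
Mismatches (positions where the bases are not complementary): 2 (at positions 8, 9)
Effective Tm = 34 − 2×5 = 34 − 10 = 24°C

24°C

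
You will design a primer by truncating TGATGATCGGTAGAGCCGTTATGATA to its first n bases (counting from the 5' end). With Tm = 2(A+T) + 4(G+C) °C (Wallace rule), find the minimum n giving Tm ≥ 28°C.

First 9 bases: TGATGATCG → Tm = 26°C (< 28°C)
First 10 bases: TGATGATCGG → Tm = 30°C (≥ 28°C)
Each additional base adds 2°C (A/T) or 4°C (G/C), so Tm is non-decreasing in n; n = 10 is the first length to reach 28°C.

n = 10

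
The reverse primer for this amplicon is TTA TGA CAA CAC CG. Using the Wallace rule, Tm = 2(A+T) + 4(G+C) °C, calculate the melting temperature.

Scanning the sequence gives C=4, G=2, T=3, A=5.
AT pairs contribute 8, GC pairs contribute 6.
Tm = 2(8) + 4(6) = 16 + 24 = 40°C

40°C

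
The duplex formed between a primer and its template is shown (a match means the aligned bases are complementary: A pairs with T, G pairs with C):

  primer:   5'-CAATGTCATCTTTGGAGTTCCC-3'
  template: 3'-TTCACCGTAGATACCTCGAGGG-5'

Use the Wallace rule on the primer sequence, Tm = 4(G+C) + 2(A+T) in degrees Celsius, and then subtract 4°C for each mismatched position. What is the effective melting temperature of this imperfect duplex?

44°C

Primer base counts: A=4, T=8, G=4, C=6 → A+T=12, G+C=10
Perfect-match Tm = 2(12) + 4(10) = 24 + 40 = 64°C
Mismatches (positions where the bases are not complementary): 5 (at positions 1, 3, 6, 12, 18)
Effective Tm = 64 − 5×4 = 64 − 20 = 44°C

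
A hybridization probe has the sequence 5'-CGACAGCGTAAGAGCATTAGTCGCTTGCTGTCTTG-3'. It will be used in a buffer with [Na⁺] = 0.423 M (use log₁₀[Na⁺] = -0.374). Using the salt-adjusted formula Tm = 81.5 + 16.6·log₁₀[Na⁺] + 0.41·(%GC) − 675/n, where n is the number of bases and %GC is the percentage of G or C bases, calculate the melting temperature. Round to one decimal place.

77.1°C

Length n = 35. A=7, G=10, C=8, T=10
G+C = 18, so %GC = 18/35 × 100 = 51.429%
Salt term: 16.6 × (-0.374) = -6.208
GC term: 0.41 × 51.429 = 21.086; length term: −675/35 = −19.286
Tm = 81.5 + (-6.208) + 21.086 − 19.286 = 77.092 → 77.1°C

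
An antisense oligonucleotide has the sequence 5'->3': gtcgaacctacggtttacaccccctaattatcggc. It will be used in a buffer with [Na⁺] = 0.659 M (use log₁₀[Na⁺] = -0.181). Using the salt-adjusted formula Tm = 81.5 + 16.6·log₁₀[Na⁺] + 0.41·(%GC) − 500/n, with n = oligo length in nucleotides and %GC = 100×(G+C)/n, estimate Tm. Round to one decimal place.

85.3°C

Length n = 35. G=6, A=8, C=12, T=9
G+C = 18, so %GC = 18/35 × 100 = 51.429%
Salt term: 16.6 × (-0.181) = -3.005
GC term: 0.41 × 51.429 = 21.086; length term: −500/35 = −14.286
Tm = 81.5 + (-3.005) + 21.086 − 14.286 = 85.295 → 85.3°C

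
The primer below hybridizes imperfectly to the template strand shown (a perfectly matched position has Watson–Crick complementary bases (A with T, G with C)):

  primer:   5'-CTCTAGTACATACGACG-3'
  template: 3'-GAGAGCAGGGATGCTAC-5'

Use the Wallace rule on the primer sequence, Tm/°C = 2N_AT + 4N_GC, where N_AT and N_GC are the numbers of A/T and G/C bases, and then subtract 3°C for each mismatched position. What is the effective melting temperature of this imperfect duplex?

Primer base counts: A=5, T=4, G=3, C=5 → A+T=9, G+C=8
Perfect-match Tm = 2(9) + 4(8) = 18 + 32 = 50°C
Mismatches (positions where the bases are not complementary): 4 (at positions 5, 8, 10, 16)
Effective Tm = 50 − 4×3 = 50 − 12 = 38°C

38°C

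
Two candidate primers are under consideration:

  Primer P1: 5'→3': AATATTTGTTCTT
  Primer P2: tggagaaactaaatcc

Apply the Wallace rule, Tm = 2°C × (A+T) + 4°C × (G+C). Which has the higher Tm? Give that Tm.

Primer P2, 44°C

Primer P1: A+T=11, G+C=2 → Tm = 2(11)+4(2) = 30°C
Primer P2: A+T=10, G+C=6 → Tm = 2(10)+4(6) = 44°C
30°C vs 44°C → primer P2 is higher.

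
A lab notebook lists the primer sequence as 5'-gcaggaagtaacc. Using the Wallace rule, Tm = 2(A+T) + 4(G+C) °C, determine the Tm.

40°C

T=1, G=4, A=5, C=3
A+T = 6, G+C = 7
Tm = 2×6 + 4×7 = 40°C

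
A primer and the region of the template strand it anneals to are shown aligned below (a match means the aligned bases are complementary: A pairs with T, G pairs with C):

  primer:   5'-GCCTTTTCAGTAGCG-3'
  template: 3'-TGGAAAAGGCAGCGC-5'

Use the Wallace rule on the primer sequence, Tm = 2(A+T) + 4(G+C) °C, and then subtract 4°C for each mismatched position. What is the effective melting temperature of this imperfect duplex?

Primer base counts: A=2, T=5, G=4, C=4 → A+T=7, G+C=8
Perfect-match Tm = 2(7) + 4(8) = 14 + 32 = 46°C
Mismatches (positions where the bases are not complementary): 3 (at positions 1, 9, 12)
Effective Tm = 46 − 3×4 = 46 − 12 = 34°C

34°C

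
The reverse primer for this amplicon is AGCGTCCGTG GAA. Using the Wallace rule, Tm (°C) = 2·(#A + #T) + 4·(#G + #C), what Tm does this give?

Scanning the sequence gives G=5, T=2, C=3, A=3.
A+T = 5, G+C = 8
Tm = 4·8 + 2·5 = 32 + 10 = 42°C

42°C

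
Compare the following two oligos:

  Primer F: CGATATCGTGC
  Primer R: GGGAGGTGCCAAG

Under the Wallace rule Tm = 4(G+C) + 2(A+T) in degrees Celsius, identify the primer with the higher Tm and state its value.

Primer F: A+T=5, G+C=6 → Tm = 2(5)+4(6) = 34°C
Primer R: A+T=4, G+C=9 → Tm = 2(4)+4(9) = 44°C
34°C vs 44°C → primer R is higher.

Primer R, 44°C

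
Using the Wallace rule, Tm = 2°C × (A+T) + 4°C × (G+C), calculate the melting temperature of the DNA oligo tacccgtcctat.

36°C

Counting bases: G=1, A=2, C=5, T=4
AT pairs contribute 6, GC pairs contribute 6.
Tm = 2(6) + 4(6) = 12 + 24 = 36°C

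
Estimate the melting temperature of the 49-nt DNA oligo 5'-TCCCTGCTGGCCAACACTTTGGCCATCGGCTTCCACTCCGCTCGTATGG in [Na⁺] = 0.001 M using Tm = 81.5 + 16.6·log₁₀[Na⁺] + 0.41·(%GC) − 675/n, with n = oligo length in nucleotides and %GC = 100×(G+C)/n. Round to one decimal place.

Length n = 49. Counting bases: G=11, T=13, C=19, A=6
G+C = 30, so %GC = 30/49 × 100 = 61.224%
Salt term: 16.6 × (-3) = -49.8
GC term: 0.41 × 61.224 = 25.102; length term: −675/49 = −13.776
Tm = 81.5 + (-49.8) + 25.102 − 13.776 = 43.026 → 43.0°C

43.0°C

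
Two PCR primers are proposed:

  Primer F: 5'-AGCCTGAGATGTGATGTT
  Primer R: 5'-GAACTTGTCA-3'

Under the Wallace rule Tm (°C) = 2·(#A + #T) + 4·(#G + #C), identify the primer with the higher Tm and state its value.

Primer F, 52°C

Primer F: A+T=10, G+C=8 → Tm = 2(10)+4(8) = 52°C
Primer R: A+T=6, G+C=4 → Tm = 2(6)+4(4) = 28°C
52°C vs 28°C → primer F is higher.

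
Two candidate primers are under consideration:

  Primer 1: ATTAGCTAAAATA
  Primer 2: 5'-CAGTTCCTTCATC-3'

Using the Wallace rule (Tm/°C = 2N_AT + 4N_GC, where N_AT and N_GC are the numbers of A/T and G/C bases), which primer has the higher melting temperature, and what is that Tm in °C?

Primer 2, 38°C

Primer 1: A+T=11, G+C=2 → Tm = 2(11)+4(2) = 30°C
Primer 2: A+T=7, G+C=6 → Tm = 2(7)+4(6) = 38°C
30°C vs 38°C → primer 2 is higher.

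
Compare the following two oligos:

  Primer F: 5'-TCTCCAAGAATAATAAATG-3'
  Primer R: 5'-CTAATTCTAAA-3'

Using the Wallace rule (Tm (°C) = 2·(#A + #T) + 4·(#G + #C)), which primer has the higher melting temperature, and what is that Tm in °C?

Primer F, 48°C

Primer F: A+T=14, G+C=5 → Tm = 2(14)+4(5) = 48°C
Primer R: A+T=9, G+C=2 → Tm = 2(9)+4(2) = 26°C
48°C vs 26°C → primer F is higher.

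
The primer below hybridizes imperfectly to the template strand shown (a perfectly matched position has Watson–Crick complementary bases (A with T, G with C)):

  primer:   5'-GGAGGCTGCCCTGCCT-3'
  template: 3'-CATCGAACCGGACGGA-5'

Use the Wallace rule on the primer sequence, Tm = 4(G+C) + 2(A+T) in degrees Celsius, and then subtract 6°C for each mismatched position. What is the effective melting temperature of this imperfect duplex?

32°C

Primer base counts: A=1, T=3, G=6, C=6 → A+T=4, G+C=12
Perfect-match Tm = 2(4) + 4(12) = 8 + 48 = 56°C
Mismatches (positions where the bases are not complementary): 4 (at positions 2, 5, 6, 9)
Effective Tm = 56 − 4×6 = 56 − 24 = 32°C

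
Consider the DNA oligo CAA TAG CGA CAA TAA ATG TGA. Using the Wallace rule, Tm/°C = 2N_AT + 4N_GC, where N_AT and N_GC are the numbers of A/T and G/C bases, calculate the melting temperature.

Scanning the sequence gives T=4, C=3, A=10, G=4.
A+T = 14, G+C = 7
Tm = 2(14) + 4(7) = 28 + 28 = 56°C

56°C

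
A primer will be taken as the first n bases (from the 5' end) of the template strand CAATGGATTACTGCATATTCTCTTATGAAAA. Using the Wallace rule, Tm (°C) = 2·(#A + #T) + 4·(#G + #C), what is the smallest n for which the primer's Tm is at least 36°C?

First 12 bases: CAATGGATTACT → Tm = 32°C (< 36°C)
First 13 bases: CAATGGATTACTG → Tm = 36°C (≥ 36°C)
Since every base adds ≥2°C, Tm only increases with n, so the threshold is first crossed at n = 13.

n = 13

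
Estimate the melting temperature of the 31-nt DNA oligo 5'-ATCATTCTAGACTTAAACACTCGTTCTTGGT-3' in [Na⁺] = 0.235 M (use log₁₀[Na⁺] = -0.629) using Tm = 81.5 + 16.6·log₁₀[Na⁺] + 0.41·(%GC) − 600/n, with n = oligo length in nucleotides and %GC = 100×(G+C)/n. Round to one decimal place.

Length n = 31. Counting bases: T=12, A=8, G=4, C=7
G+C = 11, so %GC = 11/31 × 100 = 35.484%
Salt term: 16.6 × (-0.629) = -10.441
GC term: 0.41 × 35.484 = 14.548; length term: −600/31 = −19.355
Tm = 81.5 + (-10.441) + 14.548 − 19.355 = 66.252 → 66.3°C

66.3°C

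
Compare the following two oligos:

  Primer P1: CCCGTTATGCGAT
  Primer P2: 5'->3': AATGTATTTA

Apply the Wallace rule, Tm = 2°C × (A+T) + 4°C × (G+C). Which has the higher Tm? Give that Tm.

Primer P1: A+T=6, G+C=7 → Tm = 2(6)+4(7) = 40°C
Primer P2: A+T=9, G+C=1 → Tm = 2(9)+4(1) = 22°C
40°C vs 22°C → primer P1 is higher.

Primer P1, 40°C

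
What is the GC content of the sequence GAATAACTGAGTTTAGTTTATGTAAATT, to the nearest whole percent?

21%

A=10, G=5, C=1, T=12
G+C = 5 + 1 = 6 out of 28 bases
%GC = 6/28 × 100 = 21.43% ≈ 21%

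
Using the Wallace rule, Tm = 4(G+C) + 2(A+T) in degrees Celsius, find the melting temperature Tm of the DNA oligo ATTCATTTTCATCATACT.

Base counts: G=0, A=5, T=9, C=4
So N_AT = 14 and N_GC = 4.
Tm = 2(14) + 4(4) = 28 + 16 = 44°C

44°C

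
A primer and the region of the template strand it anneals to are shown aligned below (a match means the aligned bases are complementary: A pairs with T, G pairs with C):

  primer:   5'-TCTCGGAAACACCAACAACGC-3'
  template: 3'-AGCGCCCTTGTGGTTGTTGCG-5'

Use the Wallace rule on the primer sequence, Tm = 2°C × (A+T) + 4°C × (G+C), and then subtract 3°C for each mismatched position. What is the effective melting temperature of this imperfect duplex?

58°C

Primer base counts: A=8, T=2, G=3, C=8 → A+T=10, G+C=11
Perfect-match Tm = 2(10) + 4(11) = 20 + 44 = 64°C
Mismatches (positions where the bases are not complementary): 2 (at positions 3, 7)
Effective Tm = 64 − 2×3 = 64 − 6 = 58°C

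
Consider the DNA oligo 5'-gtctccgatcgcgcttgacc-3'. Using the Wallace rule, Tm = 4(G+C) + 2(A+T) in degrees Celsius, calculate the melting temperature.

Base counts: G=5, C=8, A=2, T=5
AT pairs contribute 7, GC pairs contribute 13.
Tm = 4·13 + 2·7 = 52 + 14 = 66°C

66°C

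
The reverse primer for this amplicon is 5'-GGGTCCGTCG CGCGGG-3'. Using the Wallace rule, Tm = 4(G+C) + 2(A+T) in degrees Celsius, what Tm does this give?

Scanning the sequence gives T=2, A=0, G=9, C=5.
So N_AT = 2 and N_GC = 14.
Tm = 2(2) + 4(14) = 4 + 56 = 60°C

60°C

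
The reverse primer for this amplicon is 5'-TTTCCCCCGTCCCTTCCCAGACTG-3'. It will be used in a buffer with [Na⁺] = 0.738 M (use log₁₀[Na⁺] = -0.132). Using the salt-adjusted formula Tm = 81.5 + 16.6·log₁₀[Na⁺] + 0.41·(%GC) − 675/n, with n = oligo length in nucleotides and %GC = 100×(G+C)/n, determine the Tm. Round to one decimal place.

Length n = 24. Counting bases: G=3, T=7, C=12, A=2
G+C = 15, so %GC = 15/24 × 100 = 62.5%
Salt term: 16.6 × (-0.132) = -2.191
GC term: 0.41 × 62.5 = 25.625; length term: −675/24 = −28.125
Tm = 81.5 + (-2.191) + 25.625 − 28.125 = 76.809 → 76.8°C

76.8°C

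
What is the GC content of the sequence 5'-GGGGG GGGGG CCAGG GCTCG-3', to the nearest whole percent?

90%

Counting bases: A=1, T=1, G=14, C=4
G+C = 14 + 4 = 18 out of 20 bases
%GC = 18/20 × 100 = 90% ≈ 90%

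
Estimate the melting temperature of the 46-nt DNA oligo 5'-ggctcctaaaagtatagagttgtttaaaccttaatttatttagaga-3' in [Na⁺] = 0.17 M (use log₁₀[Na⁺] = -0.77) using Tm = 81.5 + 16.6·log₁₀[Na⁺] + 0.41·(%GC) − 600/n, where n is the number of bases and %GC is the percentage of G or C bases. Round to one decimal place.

Length n = 46. Base counts: C=5, T=17, G=8, A=16
G+C = 13, so %GC = 13/46 × 100 = 28.261%
Salt term: 16.6 × (-0.77) = -12.782
GC term: 0.41 × 28.261 = 11.587; length term: −600/46 = −13.043
Tm = 81.5 + (-12.782) + 11.587 − 13.043 = 67.262 → 67.3°C

67.3°C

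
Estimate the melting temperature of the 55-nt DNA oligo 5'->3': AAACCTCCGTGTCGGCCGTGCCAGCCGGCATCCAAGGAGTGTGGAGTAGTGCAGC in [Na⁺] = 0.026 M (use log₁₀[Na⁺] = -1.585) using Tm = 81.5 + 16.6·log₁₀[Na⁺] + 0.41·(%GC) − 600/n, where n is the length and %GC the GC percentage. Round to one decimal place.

Length n = 55. Base counts: C=16, A=11, G=19, T=9
G+C = 35, so %GC = 35/55 × 100 = 63.636%
Salt term: 16.6 × (-1.585) = -26.311
GC term: 0.41 × 63.636 = 26.091; length term: −600/55 = −10.909
Tm = 81.5 + (-26.311) + 26.091 − 10.909 = 70.371 → 70.4°C

70.4°C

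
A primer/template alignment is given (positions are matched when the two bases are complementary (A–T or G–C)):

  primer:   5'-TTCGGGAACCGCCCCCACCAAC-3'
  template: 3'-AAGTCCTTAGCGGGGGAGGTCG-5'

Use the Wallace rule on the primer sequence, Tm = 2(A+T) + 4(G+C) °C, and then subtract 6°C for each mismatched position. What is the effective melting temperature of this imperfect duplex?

50°C

Primer base counts: A=5, T=2, G=4, C=11 → A+T=7, G+C=15
Perfect-match Tm = 2(7) + 4(15) = 14 + 60 = 74°C
Mismatches (positions where the bases are not complementary): 4 (at positions 4, 9, 17, 21)
Effective Tm = 74 − 4×6 = 74 − 24 = 50°C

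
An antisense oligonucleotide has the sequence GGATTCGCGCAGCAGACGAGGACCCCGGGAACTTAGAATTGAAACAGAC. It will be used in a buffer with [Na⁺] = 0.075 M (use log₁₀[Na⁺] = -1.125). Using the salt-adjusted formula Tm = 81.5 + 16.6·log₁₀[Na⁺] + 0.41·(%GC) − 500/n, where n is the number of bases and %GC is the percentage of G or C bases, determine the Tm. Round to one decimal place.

Length n = 49. Base counts: A=16, T=6, C=12, G=15
G+C = 27, so %GC = 27/49 × 100 = 55.102%
Salt term: 16.6 × (-1.125) = -18.675
GC term: 0.41 × 55.102 = 22.592; length term: −500/49 = −10.204
Tm = 81.5 + (-18.675) + 22.592 − 10.204 = 75.213 → 75.2°C

75.2°C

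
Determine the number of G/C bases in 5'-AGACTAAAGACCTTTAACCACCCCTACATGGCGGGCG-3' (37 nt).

Base counts: T=6, C=12, G=8, A=11
G+C = 8 + 12 = 20

20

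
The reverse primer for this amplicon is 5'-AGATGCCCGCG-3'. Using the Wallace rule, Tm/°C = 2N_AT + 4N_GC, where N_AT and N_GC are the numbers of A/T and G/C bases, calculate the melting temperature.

C=4, G=4, A=2, T=1
A+T = 3, G+C = 8
Tm = 2(3) + 4(8) = 6 + 32 = 38°C

38°C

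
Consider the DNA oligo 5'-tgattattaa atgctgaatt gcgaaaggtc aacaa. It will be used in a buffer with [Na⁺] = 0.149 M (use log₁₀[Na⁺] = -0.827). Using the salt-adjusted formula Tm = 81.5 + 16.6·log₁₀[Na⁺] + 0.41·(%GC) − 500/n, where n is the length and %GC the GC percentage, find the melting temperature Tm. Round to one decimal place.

66.4°C

Length n = 35. Base counts: A=14, T=10, G=7, C=4
G+C = 11, so %GC = 11/35 × 100 = 31.429%
Salt term: 16.6 × (-0.827) = -13.728
GC term: 0.41 × 31.429 = 12.886; length term: −500/35 = −14.286
Tm = 81.5 + (-13.728) + 12.886 − 14.286 = 66.372 → 66.4°C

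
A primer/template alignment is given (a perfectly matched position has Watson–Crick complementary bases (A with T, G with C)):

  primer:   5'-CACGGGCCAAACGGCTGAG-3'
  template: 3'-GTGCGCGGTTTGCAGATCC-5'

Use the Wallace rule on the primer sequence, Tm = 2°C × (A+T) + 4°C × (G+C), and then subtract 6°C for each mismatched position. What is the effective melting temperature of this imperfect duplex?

40°C

Primer base counts: A=5, T=1, G=7, C=6 → A+T=6, G+C=13
Perfect-match Tm = 2(6) + 4(13) = 12 + 52 = 64°C
Mismatches (positions where the bases are not complementary): 4 (at positions 5, 14, 17, 18)
Effective Tm = 64 − 4×6 = 64 − 24 = 40°C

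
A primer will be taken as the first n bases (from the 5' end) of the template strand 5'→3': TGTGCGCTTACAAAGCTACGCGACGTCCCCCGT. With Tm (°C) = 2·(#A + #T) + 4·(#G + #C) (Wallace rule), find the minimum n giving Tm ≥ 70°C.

First 22 bases: TGTGCGCTTACAAAGCTACGCG → Tm = 68°C (< 70°C)
First 23 bases: TGTGCGCTTACAAAGCTACGCGA → Tm = 70°C (≥ 70°C)
Each additional base adds 2°C (A/T) or 4°C (G/C), so Tm is non-decreasing in n; n = 23 is the first length to reach 70°C.

n = 23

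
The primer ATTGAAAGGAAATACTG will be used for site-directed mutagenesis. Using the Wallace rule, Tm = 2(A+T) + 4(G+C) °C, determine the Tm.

44°C

Base counts: C=1, G=4, T=4, A=8
A+T = 12, G+C = 5
Tm = 4·5 + 2·12 = 20 + 24 = 44°C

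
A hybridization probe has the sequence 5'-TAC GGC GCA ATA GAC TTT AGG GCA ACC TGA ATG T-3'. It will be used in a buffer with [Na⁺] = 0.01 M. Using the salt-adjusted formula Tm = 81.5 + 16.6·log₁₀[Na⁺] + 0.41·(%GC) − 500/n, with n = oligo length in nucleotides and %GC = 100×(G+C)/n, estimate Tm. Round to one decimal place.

52.9°C

Length n = 34. A=10, G=9, C=7, T=8
G+C = 16, so %GC = 16/34 × 100 = 47.059%
Salt term: 16.6 × (-2) = -33.2
GC term: 0.41 × 47.059 = 19.294; length term: −500/34 = −14.706
Tm = 81.5 + (-33.2) + 19.294 − 14.706 = 52.888 → 52.9°C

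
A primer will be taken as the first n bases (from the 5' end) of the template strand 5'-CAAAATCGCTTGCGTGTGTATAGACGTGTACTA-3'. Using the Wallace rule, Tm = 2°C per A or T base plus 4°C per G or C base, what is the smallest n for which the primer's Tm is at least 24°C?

n = 9

First 8 bases: CAAAATCG → Tm = 22°C (< 24°C)
First 9 bases: CAAAATCGC → Tm = 26°C (≥ 24°C)
Each additional base adds 2°C (A/T) or 4°C (G/C), so Tm is non-decreasing in n; n = 9 is the first length to reach 24°C.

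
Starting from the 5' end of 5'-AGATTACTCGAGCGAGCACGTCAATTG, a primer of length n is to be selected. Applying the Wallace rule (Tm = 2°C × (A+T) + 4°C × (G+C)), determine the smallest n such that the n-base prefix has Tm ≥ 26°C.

First 9 bases: AGATTACTC → Tm = 24°C (< 26°C)
First 10 bases: AGATTACTCG → Tm = 28°C (≥ 26°C)
Each additional base adds 2°C (A/T) or 4°C (G/C), so Tm is non-decreasing in n; n = 10 is the first length to reach 26°C.

n = 10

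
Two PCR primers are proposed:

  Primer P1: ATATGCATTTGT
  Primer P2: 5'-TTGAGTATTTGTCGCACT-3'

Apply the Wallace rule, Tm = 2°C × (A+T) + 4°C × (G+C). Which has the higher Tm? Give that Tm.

Primer P2, 50°C

Primer P1: A+T=9, G+C=3 → Tm = 2(9)+4(3) = 30°C
Primer P2: A+T=11, G+C=7 → Tm = 2(11)+4(7) = 50°C
30°C vs 50°C → primer P2 is higher.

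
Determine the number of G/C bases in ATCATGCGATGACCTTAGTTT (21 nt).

Scanning the sequence gives C=4, G=4, T=8, A=5.
Total G or C: 4 + 4 = 8

8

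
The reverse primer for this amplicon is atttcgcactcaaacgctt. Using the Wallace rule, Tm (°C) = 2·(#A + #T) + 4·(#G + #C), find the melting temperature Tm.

Counting bases: C=6, G=2, T=6, A=5
So N_AT = 11 and N_GC = 8.
Tm = 2×11 + 4×8 = 54°C

54°C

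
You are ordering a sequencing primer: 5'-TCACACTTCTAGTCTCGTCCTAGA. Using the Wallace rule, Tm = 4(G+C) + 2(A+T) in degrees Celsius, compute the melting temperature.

70°C

A=5, T=8, C=8, G=3
So N_AT = 13 and N_GC = 11.
Tm = 4·11 + 2·13 = 44 + 26 = 70°C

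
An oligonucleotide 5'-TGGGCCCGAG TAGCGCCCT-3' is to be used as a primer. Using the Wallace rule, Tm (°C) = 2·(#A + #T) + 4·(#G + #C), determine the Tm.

Scanning the sequence gives T=3, G=7, A=2, C=7.
So N_AT = 5 and N_GC = 14.
Tm = 2(5) + 4(14) = 10 + 56 = 66°C

66°C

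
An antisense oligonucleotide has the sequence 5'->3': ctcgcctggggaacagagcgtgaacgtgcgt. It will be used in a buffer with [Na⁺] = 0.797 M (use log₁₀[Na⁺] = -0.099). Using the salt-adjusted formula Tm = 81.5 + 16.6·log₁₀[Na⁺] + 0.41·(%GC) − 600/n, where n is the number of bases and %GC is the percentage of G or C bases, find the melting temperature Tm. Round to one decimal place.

Length n = 31. Scanning the sequence gives T=5, C=8, G=12, A=6.
G+C = 20, so %GC = 20/31 × 100 = 64.516%
Salt term: 16.6 × (-0.099) = -1.643
GC term: 0.41 × 64.516 = 26.452; length term: −600/31 = −19.355
Tm = 81.5 + (-1.643) + 26.452 − 19.355 = 86.954 → 87.0°C

87.0°C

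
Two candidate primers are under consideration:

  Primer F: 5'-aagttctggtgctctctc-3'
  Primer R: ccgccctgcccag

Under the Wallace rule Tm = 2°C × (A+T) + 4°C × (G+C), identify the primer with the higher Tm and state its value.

Primer F, 54°C

Primer F: A+T=9, G+C=9 → Tm = 2(9)+4(9) = 54°C
Primer R: A+T=2, G+C=11 → Tm = 2(2)+4(11) = 48°C
54°C vs 48°C → primer F is higher.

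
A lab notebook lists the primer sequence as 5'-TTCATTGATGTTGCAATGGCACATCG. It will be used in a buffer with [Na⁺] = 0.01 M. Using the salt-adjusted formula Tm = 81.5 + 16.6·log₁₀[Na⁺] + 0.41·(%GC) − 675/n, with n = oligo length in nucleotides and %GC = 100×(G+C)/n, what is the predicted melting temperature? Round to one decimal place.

Length n = 26. Counting bases: A=6, G=6, C=5, T=9
G+C = 11, so %GC = 11/26 × 100 = 42.308%
Salt term: 16.6 × (-2) = -33.2
GC term: 0.41 × 42.308 = 17.346; length term: −675/26 = −25.962
Tm = 81.5 + (-33.2) + 17.346 − 25.962 = 39.684 → 39.7°C

39.7°C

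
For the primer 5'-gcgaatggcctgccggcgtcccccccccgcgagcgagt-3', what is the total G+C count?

Scanning the sequence gives T=4, A=4, G=13, C=17.
G+C = 13 + 17 = 30

30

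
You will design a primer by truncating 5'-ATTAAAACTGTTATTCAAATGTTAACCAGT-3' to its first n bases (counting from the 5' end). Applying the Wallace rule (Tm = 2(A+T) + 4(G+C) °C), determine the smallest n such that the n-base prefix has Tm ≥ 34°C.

n = 15

First 14 bases: ATTAAAACTGTTAT → Tm = 32°C (< 34°C)
First 15 bases: ATTAAAACTGTTATT → Tm = 34°C (≥ 34°C)
Each additional base adds 2°C (A/T) or 4°C (G/C), so Tm is non-decreasing in n; n = 15 is the first length to reach 34°C.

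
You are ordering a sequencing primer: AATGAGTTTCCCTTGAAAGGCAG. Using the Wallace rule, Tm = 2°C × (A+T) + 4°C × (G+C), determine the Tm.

66°C

Scanning the sequence gives G=6, A=7, T=6, C=4.
So N_AT = 13 and N_GC = 10.
Tm = 4·10 + 2·13 = 40 + 26 = 66°C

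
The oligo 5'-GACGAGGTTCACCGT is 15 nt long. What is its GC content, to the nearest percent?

60%

Scanning the sequence gives T=3, A=3, C=4, G=5.
G+C = 5 + 4 = 9 out of 15 bases
%GC = 9/15 × 100 = 60% ≈ 60%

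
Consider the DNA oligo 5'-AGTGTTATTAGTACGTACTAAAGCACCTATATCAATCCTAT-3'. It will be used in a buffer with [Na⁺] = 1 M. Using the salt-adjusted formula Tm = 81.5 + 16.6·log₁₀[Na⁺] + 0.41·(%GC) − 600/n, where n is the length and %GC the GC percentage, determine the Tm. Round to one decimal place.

Length n = 41. Scanning the sequence gives G=5, T=14, A=14, C=8.
G+C = 13, so %GC = 13/41 × 100 = 31.707%
Salt term: 16.6 × (0) = 0
GC term: 0.41 × 31.707 = 13; length term: −600/41 = −14.634
Tm = 81.5 + (0) + 13 − 14.634 = 79.866 → 79.9°C

79.9°C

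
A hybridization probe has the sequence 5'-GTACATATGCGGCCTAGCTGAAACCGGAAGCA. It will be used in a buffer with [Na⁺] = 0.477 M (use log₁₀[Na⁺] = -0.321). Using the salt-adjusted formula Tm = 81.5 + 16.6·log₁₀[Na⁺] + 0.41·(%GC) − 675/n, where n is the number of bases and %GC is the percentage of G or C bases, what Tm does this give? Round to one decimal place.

76.9°C

Length n = 32. Base counts: A=10, G=9, T=5, C=8
G+C = 17, so %GC = 17/32 × 100 = 53.125%
Salt term: 16.6 × (-0.321) = -5.329
GC term: 0.41 × 53.125 = 21.781; length term: −675/32 = −21.094
Tm = 81.5 + (-5.329) + 21.781 − 21.094 = 76.858 → 76.9°C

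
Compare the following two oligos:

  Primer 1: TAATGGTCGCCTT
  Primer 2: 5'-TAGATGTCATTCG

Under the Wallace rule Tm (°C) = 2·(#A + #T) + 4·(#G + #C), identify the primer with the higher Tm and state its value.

Primer 1, 38°C

Primer 1: A+T=7, G+C=6 → Tm = 2(7)+4(6) = 38°C
Primer 2: A+T=8, G+C=5 → Tm = 2(8)+4(5) = 36°C
38°C vs 36°C → primer 1 is higher.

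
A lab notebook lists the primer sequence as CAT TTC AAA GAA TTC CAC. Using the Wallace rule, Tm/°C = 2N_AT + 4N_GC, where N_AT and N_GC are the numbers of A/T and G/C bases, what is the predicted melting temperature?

48°C

G=1, A=7, C=5, T=5
AT pairs contribute 12, GC pairs contribute 6.
Tm = 4·6 + 2·12 = 24 + 24 = 48°C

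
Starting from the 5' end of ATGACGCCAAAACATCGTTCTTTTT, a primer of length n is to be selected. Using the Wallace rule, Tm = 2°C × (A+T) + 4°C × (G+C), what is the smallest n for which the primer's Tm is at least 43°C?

First 15 bases: ATGACGCCAAAACAT → Tm = 42°C (< 43°C)
First 16 bases: ATGACGCCAAAACATC → Tm = 46°C (≥ 43°C)
Since every base adds ≥2°C, Tm only increases with n, so the threshold is first crossed at n = 16.

n = 16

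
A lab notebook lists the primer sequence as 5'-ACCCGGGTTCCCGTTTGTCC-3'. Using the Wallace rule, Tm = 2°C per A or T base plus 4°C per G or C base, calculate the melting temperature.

Scanning the sequence gives G=5, C=8, A=1, T=6.
So N_AT = 7 and N_GC = 13.
Tm = 2×7 + 4×13 = 66°C

66°C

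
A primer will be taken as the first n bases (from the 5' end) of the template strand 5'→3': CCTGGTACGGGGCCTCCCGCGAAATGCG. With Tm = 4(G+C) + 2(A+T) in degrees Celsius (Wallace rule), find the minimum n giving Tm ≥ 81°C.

n = 24

First 23 bases: CCTGGTACGGGGCCTCCCGCGAA → Tm = 80°C (< 81°C)
First 24 bases: CCTGGTACGGGGCCTCCCGCGAAA → Tm = 82°C (≥ 81°C)
Since every base adds ≥2°C, Tm only increases with n, so the threshold is first crossed at n = 24.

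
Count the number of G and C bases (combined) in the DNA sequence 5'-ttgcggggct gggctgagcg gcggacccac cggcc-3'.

28

Base counts: T=4, G=16, A=3, C=12
Total G or C: 16 + 12 = 28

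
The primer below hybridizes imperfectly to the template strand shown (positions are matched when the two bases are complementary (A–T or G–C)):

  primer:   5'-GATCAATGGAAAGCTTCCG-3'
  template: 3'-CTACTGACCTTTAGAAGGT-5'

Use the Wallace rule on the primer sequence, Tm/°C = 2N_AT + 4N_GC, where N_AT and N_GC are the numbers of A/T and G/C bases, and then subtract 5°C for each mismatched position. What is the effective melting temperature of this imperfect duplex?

36°C

Primer base counts: A=6, T=4, G=5, C=4 → A+T=10, G+C=9
Perfect-match Tm = 2(10) + 4(9) = 20 + 36 = 56°C
Mismatches (positions where the bases are not complementary): 4 (at positions 4, 6, 13, 19)
Effective Tm = 56 − 4×5 = 56 − 20 = 36°C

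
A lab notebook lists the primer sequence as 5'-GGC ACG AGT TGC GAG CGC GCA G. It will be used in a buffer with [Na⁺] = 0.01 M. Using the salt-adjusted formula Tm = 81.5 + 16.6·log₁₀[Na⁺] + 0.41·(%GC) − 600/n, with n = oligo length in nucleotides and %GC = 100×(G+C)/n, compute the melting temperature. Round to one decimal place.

Length n = 22. Scanning the sequence gives A=4, T=2, C=6, G=10.
G+C = 16, so %GC = 16/22 × 100 = 72.727%
Salt term: 16.6 × (-2) = -33.2
GC term: 0.41 × 72.727 = 29.818; length term: −600/22 = −27.273
Tm = 81.5 + (-33.2) + 29.818 − 27.273 = 50.845 → 50.8°C

50.8°C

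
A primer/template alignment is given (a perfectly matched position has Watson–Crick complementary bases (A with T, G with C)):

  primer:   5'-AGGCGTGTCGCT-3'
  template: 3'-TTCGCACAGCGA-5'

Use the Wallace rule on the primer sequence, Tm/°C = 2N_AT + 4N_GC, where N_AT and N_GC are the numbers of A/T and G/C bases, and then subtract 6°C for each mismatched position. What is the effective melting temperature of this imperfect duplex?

34°C

Primer base counts: A=1, T=3, G=5, C=3 → A+T=4, G+C=8
Perfect-match Tm = 2(4) + 4(8) = 8 + 32 = 40°C
Mismatches (positions where the bases are not complementary): 1 (at position 2)
Effective Tm = 40 − 1×6 = 40 − 6 = 34°C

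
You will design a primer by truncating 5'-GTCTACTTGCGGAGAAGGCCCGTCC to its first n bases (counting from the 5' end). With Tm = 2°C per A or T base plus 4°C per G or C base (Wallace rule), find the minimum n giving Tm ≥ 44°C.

First 13 bases: GTCTACTTGCGGA → Tm = 40°C (< 44°C)
First 14 bases: GTCTACTTGCGGAG → Tm = 44°C (≥ 44°C)
Since every base adds ≥2°C, Tm only increases with n, so the threshold is first crossed at n = 14.

n = 14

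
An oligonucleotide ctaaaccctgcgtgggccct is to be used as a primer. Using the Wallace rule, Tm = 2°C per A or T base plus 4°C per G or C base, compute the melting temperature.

A=3, T=4, G=5, C=8
A+T = 7, G+C = 13
Tm = 4·13 + 2·7 = 52 + 14 = 66°C

66°C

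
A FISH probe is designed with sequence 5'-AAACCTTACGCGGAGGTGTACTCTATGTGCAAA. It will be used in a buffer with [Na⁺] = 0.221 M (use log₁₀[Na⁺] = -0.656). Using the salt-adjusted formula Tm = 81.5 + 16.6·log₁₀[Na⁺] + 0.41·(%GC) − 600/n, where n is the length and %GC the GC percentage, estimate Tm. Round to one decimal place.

Length n = 33. Counting bases: G=8, A=10, C=7, T=8
G+C = 15, so %GC = 15/33 × 100 = 45.455%
Salt term: 16.6 × (-0.656) = -10.89
GC term: 0.41 × 45.455 = 18.637; length term: −600/33 = −18.182
Tm = 81.5 + (-10.89) + 18.637 − 18.182 = 71.065 → 71.1°C

71.1°C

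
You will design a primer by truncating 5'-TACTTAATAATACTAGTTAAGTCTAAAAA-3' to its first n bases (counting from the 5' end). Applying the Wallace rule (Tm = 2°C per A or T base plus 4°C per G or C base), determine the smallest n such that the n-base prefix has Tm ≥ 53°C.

First 22 bases: TACTTAATAATACTAGTTAAGT → Tm = 52°C (< 53°C)
First 23 bases: TACTTAATAATACTAGTTAAGTC → Tm = 56°C (≥ 53°C)
Each additional base adds 2°C (A/T) or 4°C (G/C), so Tm is non-decreasing in n; n = 23 is the first length to reach 53°C.

n = 23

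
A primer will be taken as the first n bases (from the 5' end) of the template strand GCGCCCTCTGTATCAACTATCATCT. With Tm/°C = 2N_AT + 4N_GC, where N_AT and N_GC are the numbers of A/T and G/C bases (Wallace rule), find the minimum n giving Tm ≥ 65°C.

n = 22

First 21 bases: GCGCCCTCTGTATCAACTATC → Tm = 64°C (< 65°C)
First 22 bases: GCGCCCTCTGTATCAACTATCA → Tm = 66°C (≥ 65°C)
Each additional base adds 2°C (A/T) or 4°C (G/C), so Tm is non-decreasing in n; n = 22 is the first length to reach 65°C.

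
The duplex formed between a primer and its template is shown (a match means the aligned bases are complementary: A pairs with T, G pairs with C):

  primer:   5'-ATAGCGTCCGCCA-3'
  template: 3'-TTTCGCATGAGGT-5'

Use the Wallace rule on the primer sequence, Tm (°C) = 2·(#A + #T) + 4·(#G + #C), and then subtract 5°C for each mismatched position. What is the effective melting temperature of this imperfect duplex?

27°C

Primer base counts: A=3, T=2, G=3, C=5 → A+T=5, G+C=8
Perfect-match Tm = 2(5) + 4(8) = 10 + 32 = 42°C
Mismatches (positions where the bases are not complementary): 3 (at positions 2, 8, 10)
Effective Tm = 42 − 3×5 = 42 − 15 = 27°C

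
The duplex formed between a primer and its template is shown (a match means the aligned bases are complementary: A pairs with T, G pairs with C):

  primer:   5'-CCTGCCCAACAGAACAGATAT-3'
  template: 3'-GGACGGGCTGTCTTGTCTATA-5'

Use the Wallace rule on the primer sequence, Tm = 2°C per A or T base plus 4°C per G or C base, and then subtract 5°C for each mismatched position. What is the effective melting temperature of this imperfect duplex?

57°C

Primer base counts: A=8, T=3, G=3, C=7 → A+T=11, G+C=10
Perfect-match Tm = 2(11) + 4(10) = 22 + 40 = 62°C
Mismatches (positions where the bases are not complementary): 1 (at position 8)
Effective Tm = 62 − 1×5 = 62 − 5 = 57°C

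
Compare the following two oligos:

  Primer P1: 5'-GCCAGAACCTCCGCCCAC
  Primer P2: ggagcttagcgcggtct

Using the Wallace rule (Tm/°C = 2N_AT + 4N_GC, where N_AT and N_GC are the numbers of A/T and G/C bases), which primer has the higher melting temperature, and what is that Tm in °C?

Primer P1: A+T=5, G+C=13 → Tm = 2(5)+4(13) = 62°C
Primer P2: A+T=6, G+C=11 → Tm = 2(6)+4(11) = 56°C
62°C vs 56°C → primer P1 is higher.

Primer P1, 62°C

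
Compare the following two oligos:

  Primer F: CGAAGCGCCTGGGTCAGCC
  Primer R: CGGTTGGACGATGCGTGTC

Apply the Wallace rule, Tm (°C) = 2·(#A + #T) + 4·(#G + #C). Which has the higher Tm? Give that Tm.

Primer F: A+T=5, G+C=14 → Tm = 2(5)+4(14) = 66°C
Primer R: A+T=7, G+C=12 → Tm = 2(7)+4(12) = 62°C
66°C vs 62°C → primer F is higher.

Primer F, 66°C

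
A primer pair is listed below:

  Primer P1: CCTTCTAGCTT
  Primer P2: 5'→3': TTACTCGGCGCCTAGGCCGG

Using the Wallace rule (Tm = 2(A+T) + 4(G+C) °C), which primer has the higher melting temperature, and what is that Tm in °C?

Primer P2, 68°C

Primer P1: A+T=6, G+C=5 → Tm = 2(6)+4(5) = 32°C
Primer P2: A+T=6, G+C=14 → Tm = 2(6)+4(14) = 68°C
32°C vs 68°C → primer P2 is higher.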